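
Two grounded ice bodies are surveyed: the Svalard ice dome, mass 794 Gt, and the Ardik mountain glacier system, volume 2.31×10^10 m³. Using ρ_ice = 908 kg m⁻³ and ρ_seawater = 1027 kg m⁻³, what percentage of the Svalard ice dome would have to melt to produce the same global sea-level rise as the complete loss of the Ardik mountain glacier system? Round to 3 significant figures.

Equal sea-level rise means equal mass of meltwater, i.e. equal mass of ice lost.
Ice mass of Ardik: 2.097×10^13 kg; ice mass of Svalard: 7.940×10^14 kg.
Fraction required = 2.097×10^13 / 7.940×10^14 = 0.0264 → 2.64 %.

≈ 2.64 %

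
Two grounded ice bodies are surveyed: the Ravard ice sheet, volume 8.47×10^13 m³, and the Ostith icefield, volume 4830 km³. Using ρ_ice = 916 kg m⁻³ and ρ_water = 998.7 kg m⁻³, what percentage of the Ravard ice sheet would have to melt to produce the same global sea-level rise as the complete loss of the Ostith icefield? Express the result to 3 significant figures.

Equal sea-level rise means equal mass of meltwater, i.e. equal mass of ice lost.
Ice mass of Ostith: 4.424×10^15 kg; ice mass of Ravard: 7.759×10^16 kg.
Fraction required = 4.424×10^15 / 7.759×10^16 = 0.0570 → 5.70 %.

≈ 5.70 %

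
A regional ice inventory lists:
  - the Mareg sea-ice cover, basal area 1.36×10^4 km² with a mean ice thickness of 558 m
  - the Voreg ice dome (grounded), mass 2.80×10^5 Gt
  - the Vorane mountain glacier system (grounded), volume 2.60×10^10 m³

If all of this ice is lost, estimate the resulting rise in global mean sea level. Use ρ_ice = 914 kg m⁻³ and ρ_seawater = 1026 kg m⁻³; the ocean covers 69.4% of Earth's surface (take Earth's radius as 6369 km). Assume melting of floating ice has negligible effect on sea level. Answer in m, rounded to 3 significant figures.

The Mareg sea-ice cover is floating and already displaces its own weight of water, so its melt adds essentially nothing to sea level.
Voreg: 2.80×10^5 Gt = 2.800×10^17 kg; dividing by ρ_w = 1026 kg m⁻³ gives 2.729×10^14 m³ of water.
Vorane: 2.60×10^10 m³ × (914/1026) = 2.316×10^10 m³ of water.
Total added water ≈ 2.729×10^14 m³ over 3.54×10^14 m² → Δh = 0.771 m.

≈ 0.771 m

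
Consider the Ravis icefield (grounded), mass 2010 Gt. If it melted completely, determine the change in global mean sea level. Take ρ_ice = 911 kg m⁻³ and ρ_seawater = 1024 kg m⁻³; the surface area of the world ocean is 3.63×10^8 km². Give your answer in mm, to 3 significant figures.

Ravis: 2010 Gt = 2.010×10^15 kg; dividing by ρ_w = 1024 kg m⁻³ gives 1.963×10^12 m³ of water.
Spread over 3.63×10^14 m² of ocean, Δh = 1.963×10^12 / 3.63×10^14 = 5.41×10^-3 m = 5.41 mm.

≈ 5.41 mm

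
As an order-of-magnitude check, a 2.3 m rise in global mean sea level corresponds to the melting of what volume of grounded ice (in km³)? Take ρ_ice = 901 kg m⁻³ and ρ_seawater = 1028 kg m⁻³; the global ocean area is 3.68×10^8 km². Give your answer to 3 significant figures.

≈ 9.66×10^5 km³

Required water volume = Δh × A = 2.3 m × 3.68×10^14 m² = 8.464×10^14 m³ = 8.464×10^5 km³.
Ice volume = water volume × ρ_w/ρ_ice = 8.464×10^5 × 1028/901 = 9.66×10^5 km³.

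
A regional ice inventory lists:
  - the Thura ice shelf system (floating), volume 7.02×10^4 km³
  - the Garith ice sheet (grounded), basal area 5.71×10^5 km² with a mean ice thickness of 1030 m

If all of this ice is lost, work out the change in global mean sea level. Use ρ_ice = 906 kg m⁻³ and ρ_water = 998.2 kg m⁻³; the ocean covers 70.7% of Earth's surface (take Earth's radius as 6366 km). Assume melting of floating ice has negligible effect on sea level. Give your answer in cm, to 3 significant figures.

The Thura ice shelf system is floating and already displaces its own weight of water, so its melt adds essentially nothing to sea level.
Garith: ice volume = 5.71×10^5 km² × 1030 m = 5.881×10^5 km³; 5.881×10^5 × (906/998.2) = 5.338×10^5 km³ of water.
Total added water ≈ 5.338×10^14 m³ over 3.60×10^14 m² → Δh = 1.48 m = 148 cm.

≈ 148 cm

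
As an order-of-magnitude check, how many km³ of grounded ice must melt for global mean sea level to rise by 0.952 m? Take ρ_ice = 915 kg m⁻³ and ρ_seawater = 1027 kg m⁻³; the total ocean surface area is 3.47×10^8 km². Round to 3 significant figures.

Required water volume = Δh × A = 0.952 m × 3.47×10^14 m² = 3.303×10^14 m³ = 3.303×10^5 km³.
Ice volume = water volume × ρ_w/ρ_ice = 3.303×10^5 × 1027/915 = 3.71×10^5 km³.

≈ 3.71×10^5 km³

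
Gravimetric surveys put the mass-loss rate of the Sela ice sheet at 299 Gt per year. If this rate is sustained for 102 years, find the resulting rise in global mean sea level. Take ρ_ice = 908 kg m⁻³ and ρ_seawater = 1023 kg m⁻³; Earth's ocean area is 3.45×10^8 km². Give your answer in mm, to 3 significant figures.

≈ 86.4 mm

Total mass lost = 299 Gt/yr × 102 yr = 3.050×10^4 Gt = 3.050×10^16 kg.
ρ_w = 1023 kg m⁻³, so water volume = 3.050×10^16 / 1023 = 2.981×10^13 m³.
Δh = 2.981×10^13 / 3.45×10^14 = 0.0864 m = 86.4 mm.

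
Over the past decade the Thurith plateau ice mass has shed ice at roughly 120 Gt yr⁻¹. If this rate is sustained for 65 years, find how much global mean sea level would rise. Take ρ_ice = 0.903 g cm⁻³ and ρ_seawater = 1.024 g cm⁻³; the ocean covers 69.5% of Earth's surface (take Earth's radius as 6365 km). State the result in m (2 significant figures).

Total mass lost = 120 Gt/yr × 65 yr = 7800 Gt = 7.800×10^15 kg.
ρ_w = 1.024 g cm⁻³ = 1024 kg m⁻³, so water volume = 7.800×10^15 / 1024 = 7.617×10^12 m³.
Δh = 7.617×10^12 / 3.54×10^14 = 0.0215 m.

≈ 0.022 m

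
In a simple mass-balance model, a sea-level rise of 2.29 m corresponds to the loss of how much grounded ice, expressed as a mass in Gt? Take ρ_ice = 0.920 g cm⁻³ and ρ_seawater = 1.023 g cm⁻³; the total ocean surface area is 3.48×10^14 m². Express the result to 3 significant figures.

Required water volume = Δh × A = 2.29 m × 3.48×10^14 m² = 7.969×10^14 m³.
ρ_w = 1.023 g cm⁻³ = 1023 kg m⁻³, so the mass of water = 7.969×10^14 m³ × 1023 kg m⁻³ = 8.152×10^17 kg = 8.15×10^5 Gt (and the same mass of ice, by conservation).

≈ 8.15×10^5 Gt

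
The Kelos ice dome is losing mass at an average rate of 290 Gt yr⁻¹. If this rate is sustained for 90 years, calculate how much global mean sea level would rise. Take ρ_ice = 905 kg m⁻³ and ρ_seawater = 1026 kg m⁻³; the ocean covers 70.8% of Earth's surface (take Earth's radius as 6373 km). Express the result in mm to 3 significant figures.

≈ 70.4 mm

Total mass lost = 290 Gt/yr × 90 yr = 2.610×10^4 Gt = 2.610×10^16 kg.
ρ_w = 1026 kg m⁻³, so water volume = 2.610×10^16 / 1026 = 2.544×10^13 m³.
Δh = 2.544×10^13 / 3.61×10^14 = 0.0704 m = 70.4 mm.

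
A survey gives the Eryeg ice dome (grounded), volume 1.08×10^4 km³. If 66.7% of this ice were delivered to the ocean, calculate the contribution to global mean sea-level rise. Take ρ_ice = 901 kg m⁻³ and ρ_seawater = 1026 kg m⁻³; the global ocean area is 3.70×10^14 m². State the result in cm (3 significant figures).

≈ 1.71 cm

Eryeg: 0.667 × 1.08×10^4 km³ × (901/1026) = 6326 km³ of water.
Spread over 3.70×10^14 m² of ocean, Δh = 6.326×10^12 / 3.70×10^14 = 0.0171 m = 1.71 cm.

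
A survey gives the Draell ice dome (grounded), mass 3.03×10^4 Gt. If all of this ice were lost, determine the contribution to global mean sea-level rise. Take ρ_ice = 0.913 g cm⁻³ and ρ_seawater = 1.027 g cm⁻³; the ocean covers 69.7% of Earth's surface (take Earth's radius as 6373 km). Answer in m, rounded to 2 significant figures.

Draell: 3.03×10^4 Gt = 3.030×10^16 kg; dividing by ρ_w = 1.027 g cm⁻³ = 1027 kg m⁻³ gives 2.950×10^13 m³ of water.
Spread over 3.56×10^14 m² of ocean, Δh = 2.950×10^13 / 3.56×10^14 = 0.0829 m.

≈ 0.083 m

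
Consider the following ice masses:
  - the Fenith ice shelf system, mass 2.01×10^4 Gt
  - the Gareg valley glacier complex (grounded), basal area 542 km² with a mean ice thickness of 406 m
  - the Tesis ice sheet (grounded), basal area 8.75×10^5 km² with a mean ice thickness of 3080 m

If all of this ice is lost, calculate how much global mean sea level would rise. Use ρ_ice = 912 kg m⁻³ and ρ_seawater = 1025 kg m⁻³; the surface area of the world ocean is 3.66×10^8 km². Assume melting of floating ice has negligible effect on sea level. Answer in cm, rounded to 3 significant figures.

≈ 655 cm

The Fenith ice shelf system is floating and already displaces its own weight of water, so its melt adds essentially nothing to sea level.
Gareg: ice volume = 542 km² × 406 m = 220.1 km³; 220.1 × (912/1025) = 195.8 km³ of water.
Tesis: ice volume = 8.75×10^5 km² × 3080 m = 2.695×10^6 km³; 2.695×10^6 × (912/1025) = 2.398×10^6 km³ of water.
Total added water ≈ 2.398×10^15 m³ over 3.66×10^14 m² → Δh = 6.55 m = 655 cm.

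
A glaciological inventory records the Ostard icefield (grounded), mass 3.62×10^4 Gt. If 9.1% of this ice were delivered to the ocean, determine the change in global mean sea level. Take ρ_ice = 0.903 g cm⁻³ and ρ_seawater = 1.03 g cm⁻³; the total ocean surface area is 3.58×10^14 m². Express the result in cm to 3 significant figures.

≈ 0.893 cm

Ostard: 0.091 × 3.62×10^4 Gt = 3.294×10^15 kg; dividing by ρ_w = 1.03 g cm⁻³ = 1030 kg m⁻³ gives 3.198×10^12 m³ of water.
Spread over 3.58×10^14 m² of ocean, Δh = 3.198×10^12 / 3.58×10^14 = 8.93×10^-3 m = 0.893 cm.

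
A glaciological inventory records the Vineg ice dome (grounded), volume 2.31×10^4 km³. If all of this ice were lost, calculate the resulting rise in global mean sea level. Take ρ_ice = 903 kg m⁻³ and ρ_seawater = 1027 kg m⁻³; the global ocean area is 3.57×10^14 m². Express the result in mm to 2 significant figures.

Vineg: 2.31×10^4 km³ × (903/1027) = 2.031×10^4 km³ of water.
Spread over 3.57×10^14 m² of ocean, Δh = 2.031×10^13 / 3.57×10^14 = 0.0569 m = 57 mm.

≈ 57 mm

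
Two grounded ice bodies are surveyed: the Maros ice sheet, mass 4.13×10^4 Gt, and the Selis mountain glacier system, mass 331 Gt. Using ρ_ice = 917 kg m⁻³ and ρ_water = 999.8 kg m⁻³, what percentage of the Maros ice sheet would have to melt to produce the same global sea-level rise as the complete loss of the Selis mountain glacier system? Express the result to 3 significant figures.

≈ 0.801 %

Equal sea-level rise means equal mass of meltwater, i.e. equal mass of ice lost.
Ice mass of Selis: 3.310×10^14 kg; ice mass of Maros: 4.130×10^16 kg.
Fraction required = 3.310×10^14 / 4.130×10^16 = 8.01×10^-3 → 0.801 %.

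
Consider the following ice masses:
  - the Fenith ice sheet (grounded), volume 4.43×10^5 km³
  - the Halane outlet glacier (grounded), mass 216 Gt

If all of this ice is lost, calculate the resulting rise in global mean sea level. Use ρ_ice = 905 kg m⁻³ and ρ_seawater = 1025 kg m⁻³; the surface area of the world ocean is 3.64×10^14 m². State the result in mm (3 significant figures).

Fenith: 4.43×10^5 km³ × (905/1025) = 3.911×10^5 km³ of water.
Halane: 216 Gt = 2.160×10^14 kg; dividing by ρ_w = 1025 kg m⁻³ gives 2.107×10^11 m³ of water.
Total added water ≈ 3.913×10^14 m³ over 3.64×10^14 m² → Δh = 1.08 m = 1080 mm.

≈ 1080 mm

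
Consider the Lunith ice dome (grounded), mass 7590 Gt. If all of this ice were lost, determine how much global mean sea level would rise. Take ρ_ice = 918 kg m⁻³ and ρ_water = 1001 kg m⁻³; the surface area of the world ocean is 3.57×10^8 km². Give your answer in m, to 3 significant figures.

≈ 0.0212 m

Lunith: 7590 Gt = 7.590×10^15 kg; dividing by ρ_w = 1001 kg m⁻³ gives 7.582×10^12 m³ of water.
Spread over 3.57×10^14 m² of ocean, Δh = 7.582×10^12 / 3.57×10^14 = 0.0212 m.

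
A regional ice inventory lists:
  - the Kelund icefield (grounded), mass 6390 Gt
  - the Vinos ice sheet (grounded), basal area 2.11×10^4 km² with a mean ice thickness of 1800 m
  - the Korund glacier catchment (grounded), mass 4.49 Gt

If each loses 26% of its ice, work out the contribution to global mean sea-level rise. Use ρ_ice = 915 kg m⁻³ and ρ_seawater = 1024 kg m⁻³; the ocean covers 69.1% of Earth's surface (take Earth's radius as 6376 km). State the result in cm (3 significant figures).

Kelund: 0.26 × 6390 Gt = 1.661×10^15 kg; dividing by ρ_w = 1024 kg m⁻³ gives 1.622×10^12 m³ of water.
Vinos: ice volume = 2.11×10^4 km² × 1800 m = 3.798×10^4 km³; 0.26 × 3.798×10^4 × (915/1024) = 8824 km³ of water.
Korund: 0.26 × 4.49 Gt = 1.167×10^12 kg; dividing by ρ_w = 1024 kg m⁻³ gives 1.140×10^9 m³ of water.
Total added water ≈ 1.045×10^13 m³ over 3.53×10^14 m² → Δh = 0.0296 m = 2.96 cm.

≈ 2.96 cm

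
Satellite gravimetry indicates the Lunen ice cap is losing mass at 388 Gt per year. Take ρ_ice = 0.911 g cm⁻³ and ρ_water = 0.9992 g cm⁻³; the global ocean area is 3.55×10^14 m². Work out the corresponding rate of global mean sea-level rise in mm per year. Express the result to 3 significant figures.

≈ 1.09 mm/yr

ρ_w = 0.9992 g cm⁻³ = 999.2 kg m⁻³. Annual water volume added = 388 Gt / ρ_w = 3.880×10^14 kg / 999.2 kg m⁻³ = 3.883×10^11 m³.
Δh per year = 3.883×10^11 / 3.55×10^14 = 1.09×10^-3 m = 1.09 mm.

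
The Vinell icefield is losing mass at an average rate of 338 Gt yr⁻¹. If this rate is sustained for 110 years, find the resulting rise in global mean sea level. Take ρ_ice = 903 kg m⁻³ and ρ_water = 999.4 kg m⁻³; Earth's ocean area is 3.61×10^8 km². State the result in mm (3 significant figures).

Total mass lost = 338 Gt/yr × 110 yr = 3.718×10^4 Gt = 3.718×10^16 kg.
ρ_w = 999.4 kg m⁻³, so water volume = 3.718×10^16 / 999.4 = 3.720×10^13 m³.
Δh = 3.720×10^13 / 3.61×10^14 = 0.103 m = 103 mm.

≈ 103 mm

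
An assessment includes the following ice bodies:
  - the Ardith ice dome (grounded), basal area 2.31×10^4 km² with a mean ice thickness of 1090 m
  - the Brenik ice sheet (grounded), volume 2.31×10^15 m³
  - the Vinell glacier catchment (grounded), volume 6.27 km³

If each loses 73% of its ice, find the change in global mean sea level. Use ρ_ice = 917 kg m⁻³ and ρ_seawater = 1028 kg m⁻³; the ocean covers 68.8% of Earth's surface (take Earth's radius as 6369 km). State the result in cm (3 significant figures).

Ardith: ice volume = 2.31×10^4 km² × 1090 m = 2.518×10^4 km³; 0.73 × 2.518×10^4 × (917/1028) = 1.640×10^4 km³ of water.
Brenik: 0.73 × 2.31×10^15 m³ × (917/1028) = 1.504×10^15 m³ of water.
Vinell: 0.73 × 6.27 km³ × (917/1028) = 4.083 km³ of water.
Total added water ≈ 1.521×10^15 m³ over 3.51×10^14 m² → Δh = 4.34 m = 434 cm.

≈ 434 cm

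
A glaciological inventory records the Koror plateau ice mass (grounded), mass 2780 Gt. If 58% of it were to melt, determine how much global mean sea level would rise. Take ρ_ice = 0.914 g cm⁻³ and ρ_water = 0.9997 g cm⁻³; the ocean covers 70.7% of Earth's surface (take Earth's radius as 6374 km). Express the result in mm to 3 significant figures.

≈ 4.47 mm

Koror: 0.58 × 2780 Gt = 1.612×10^15 kg; dividing by ρ_w = 0.9997 g cm⁻³ = 999.7 kg m⁻³ gives 1.613×10^12 m³ of water.
Spread over 3.61×10^14 m² of ocean, Δh = 1.613×10^12 / 3.61×10^14 = 4.47×10^-3 m = 4.47 mm.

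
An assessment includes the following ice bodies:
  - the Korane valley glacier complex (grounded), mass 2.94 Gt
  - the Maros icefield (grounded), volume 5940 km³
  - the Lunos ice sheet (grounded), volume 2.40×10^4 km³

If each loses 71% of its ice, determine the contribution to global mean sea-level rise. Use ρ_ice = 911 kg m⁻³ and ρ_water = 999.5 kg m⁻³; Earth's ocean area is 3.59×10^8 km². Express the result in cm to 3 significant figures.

≈ 5.40 cm

Korane: 0.71 × 2.94 Gt = 2.087×10^12 kg; dividing by ρ_w = 999.5 kg m⁻³ gives 2.088×10^9 m³ of water.
Maros: 0.71 × 5940 km³ × (911/999.5) = 3844 km³ of water.
Lunos: 0.71 × 2.40×10^4 km³ × (911/999.5) = 1.553×10^4 km³ of water.
Total added water ≈ 1.938×10^13 m³ over 3.59×10^14 m² → Δh = 0.0540 m = 5.40 cm.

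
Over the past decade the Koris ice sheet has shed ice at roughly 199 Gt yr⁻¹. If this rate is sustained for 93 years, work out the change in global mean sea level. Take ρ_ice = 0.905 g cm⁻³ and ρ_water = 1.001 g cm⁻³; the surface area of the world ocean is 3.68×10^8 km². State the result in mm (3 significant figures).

Total mass lost = 199 Gt/yr × 93 yr = 1.851×10^4 Gt = 1.851×10^16 kg.
ρ_w = 1.001 g cm⁻³ = 1001 kg m⁻³, so water volume = 1.851×10^16 / 1001 = 1.849×10^13 m³.
Δh = 1.849×10^13 / 3.68×10^14 = 0.0502 m = 50.2 mm.

≈ 50.2 mm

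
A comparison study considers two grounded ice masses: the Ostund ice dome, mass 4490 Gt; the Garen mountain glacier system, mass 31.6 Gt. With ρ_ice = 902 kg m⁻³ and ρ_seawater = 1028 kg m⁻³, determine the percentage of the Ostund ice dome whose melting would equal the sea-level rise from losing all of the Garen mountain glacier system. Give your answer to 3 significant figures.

Equal sea-level rise means equal mass of meltwater, i.e. equal mass of ice lost.
Ice mass of Garen: 3.160×10^13 kg; ice mass of Ostund: 4.490×10^15 kg.
Fraction required = 3.160×10^13 / 4.490×10^15 = 7.04×10^-3 → 0.704 %.

≈ 0.704 %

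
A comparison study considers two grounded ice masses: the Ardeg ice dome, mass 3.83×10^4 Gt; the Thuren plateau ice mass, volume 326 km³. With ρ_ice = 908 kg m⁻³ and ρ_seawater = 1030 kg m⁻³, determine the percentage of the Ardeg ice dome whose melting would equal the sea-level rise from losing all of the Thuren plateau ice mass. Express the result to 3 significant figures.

Equal sea-level rise means equal mass of meltwater, i.e. equal mass of ice lost.
Ice mass of Thuren: 2.960×10^14 kg; ice mass of Ardeg: 3.830×10^16 kg.
Fraction required = 2.960×10^14 / 3.830×10^16 = 7.73×10^-3 → 0.773 %.

≈ 0.773 %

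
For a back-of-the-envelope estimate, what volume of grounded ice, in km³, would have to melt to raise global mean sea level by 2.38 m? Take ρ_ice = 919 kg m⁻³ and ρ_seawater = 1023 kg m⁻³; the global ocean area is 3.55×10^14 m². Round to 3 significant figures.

Required water volume = Δh × A = 2.38 m × 3.55×10^14 m² = 8.449×10^14 m³ = 8.449×10^5 km³.
Ice volume = water volume × ρ_w/ρ_ice = 8.449×10^5 × 1023/919 = 9.41×10^5 km³.

≈ 9.41×10^5 km³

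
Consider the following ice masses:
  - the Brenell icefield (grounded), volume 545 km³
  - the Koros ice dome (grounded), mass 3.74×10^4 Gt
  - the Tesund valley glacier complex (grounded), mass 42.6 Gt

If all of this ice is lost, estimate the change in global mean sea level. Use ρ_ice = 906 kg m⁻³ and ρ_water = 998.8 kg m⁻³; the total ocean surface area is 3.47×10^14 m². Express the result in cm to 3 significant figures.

Brenell: 545 km³ × (906/998.8) = 494.4 km³ of water.
Koros: 3.74×10^4 Gt = 3.740×10^16 kg; dividing by ρ_w = 998.8 kg m⁻³ gives 3.744×10^13 m³ of water.
Tesund: 42.6 Gt = 4.260×10^13 kg; dividing by ρ_w = 998.8 kg m⁻³ gives 4.265×10^10 m³ of water.
Total added water ≈ 3.798×10^13 m³ over 3.47×10^14 m² → Δh = 0.109 m = 10.9 cm.

≈ 10.9 cm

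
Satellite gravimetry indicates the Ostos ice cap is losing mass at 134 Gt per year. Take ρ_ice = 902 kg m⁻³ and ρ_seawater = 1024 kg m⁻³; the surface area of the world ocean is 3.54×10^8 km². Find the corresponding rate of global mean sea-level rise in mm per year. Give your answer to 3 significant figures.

≈ 0.370 mm/yr

ρ_w = 1024 kg m⁻³. Annual water volume added = 134 Gt / ρ_w = 1.340×10^14 kg / 1024 kg m⁻³ = 1.309×10^11 m³.
Δh per year = 1.309×10^11 / 3.54×10^14 = 3.70×10^-4 m = 0.370 mm.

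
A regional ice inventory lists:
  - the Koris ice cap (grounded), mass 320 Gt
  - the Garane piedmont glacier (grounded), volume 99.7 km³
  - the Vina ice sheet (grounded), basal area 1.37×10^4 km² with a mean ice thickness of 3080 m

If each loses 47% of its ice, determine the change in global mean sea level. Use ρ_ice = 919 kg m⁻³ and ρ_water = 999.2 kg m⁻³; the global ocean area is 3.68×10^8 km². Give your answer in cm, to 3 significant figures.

≈ 5.01 cm

Koris: 0.47 × 320 Gt = 1.504×10^14 kg; dividing by ρ_w = 999.2 kg m⁻³ gives 1.505×10^11 m³ of water.
Garane: 0.47 × 99.7 km³ × (919/999.2) = 43.10 km³ of water.
Vina: ice volume = 1.37×10^4 km² × 3080 m = 4.220×10^4 km³; 0.47 × 4.220×10^4 × (919/999.2) = 1.824×10^4 km³ of water.
Total added water ≈ 1.843×10^13 m³ over 3.68×10^14 m² → Δh = 0.0501 m = 5.01 cm.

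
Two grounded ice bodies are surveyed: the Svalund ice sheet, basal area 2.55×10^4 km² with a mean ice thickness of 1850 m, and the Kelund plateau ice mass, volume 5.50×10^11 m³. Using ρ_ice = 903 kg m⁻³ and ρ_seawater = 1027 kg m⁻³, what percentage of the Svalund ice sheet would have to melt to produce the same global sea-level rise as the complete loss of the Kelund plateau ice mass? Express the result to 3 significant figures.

≈ 1.17 %

Equal sea-level rise means equal mass of meltwater, i.e. equal mass of ice lost.
Ice mass of Kelund: 4.966×10^14 kg; ice mass of Svalund: 4.260×10^16 kg.
Fraction required = 4.966×10^14 / 4.260×10^16 = 0.0117 → 1.17 %.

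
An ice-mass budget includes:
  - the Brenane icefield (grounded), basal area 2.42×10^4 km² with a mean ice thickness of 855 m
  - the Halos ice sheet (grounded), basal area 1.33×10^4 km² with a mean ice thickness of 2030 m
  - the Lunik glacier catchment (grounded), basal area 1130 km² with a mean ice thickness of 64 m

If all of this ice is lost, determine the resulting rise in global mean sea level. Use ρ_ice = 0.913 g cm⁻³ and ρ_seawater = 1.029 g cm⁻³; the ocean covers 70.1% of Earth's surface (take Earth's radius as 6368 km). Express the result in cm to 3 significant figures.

Brenane: ice volume = 2.42×10^4 km² × 855 m = 2.069×10^4 km³; 2.069×10^4 × (913/1029) = 1.836×10^4 km³ of water.
Halos: ice volume = 1.33×10^4 km² × 2030 m = 2.700×10^4 km³; 2.700×10^4 × (913/1029) = 2.396×10^4 km³ of water.
Lunik: ice volume = 1130 km² × 64 m = 72.32 km³; 72.32 × (913/1029) = 64.17 km³ of water.
Total added water ≈ 4.238×10^13 m³ over 3.57×10^14 m² → Δh = 0.119 m = 11.9 cm.

≈ 11.9 cm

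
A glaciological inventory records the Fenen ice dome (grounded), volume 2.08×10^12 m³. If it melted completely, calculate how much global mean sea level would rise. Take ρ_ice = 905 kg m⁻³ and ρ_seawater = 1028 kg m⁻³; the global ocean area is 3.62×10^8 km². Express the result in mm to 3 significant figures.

Fenen: 2.08×10^12 m³ × (905/1028) = 1.831×10^12 m³ of water.
Spread over 3.62×10^14 m² of ocean, Δh = 1.831×10^12 / 3.62×10^14 = 5.06×10^-3 m = 5.06 mm.

≈ 5.06 mm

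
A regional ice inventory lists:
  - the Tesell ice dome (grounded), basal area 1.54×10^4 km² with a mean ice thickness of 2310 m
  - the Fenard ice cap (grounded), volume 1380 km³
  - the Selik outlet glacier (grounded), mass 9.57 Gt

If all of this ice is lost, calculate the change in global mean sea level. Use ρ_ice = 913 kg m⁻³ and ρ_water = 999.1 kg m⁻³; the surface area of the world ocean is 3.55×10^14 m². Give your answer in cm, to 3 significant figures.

≈ 9.52 cm

Tesell: ice volume = 1.54×10^4 km² × 2310 m = 3.557×10^4 km³; 3.557×10^4 × (913/999.1) = 3.251×10^4 km³ of water.
Fenard: 1380 km³ × (913/999.1) = 1261 km³ of water.
Selik: 9.57 Gt = 9.570×10^12 kg; dividing by ρ_w = 999.1 kg m⁻³ gives 9.579×10^9 m³ of water.
Total added water ≈ 3.378×10^13 m³ over 3.55×10^14 m² → Δh = 0.0952 m = 9.52 cm.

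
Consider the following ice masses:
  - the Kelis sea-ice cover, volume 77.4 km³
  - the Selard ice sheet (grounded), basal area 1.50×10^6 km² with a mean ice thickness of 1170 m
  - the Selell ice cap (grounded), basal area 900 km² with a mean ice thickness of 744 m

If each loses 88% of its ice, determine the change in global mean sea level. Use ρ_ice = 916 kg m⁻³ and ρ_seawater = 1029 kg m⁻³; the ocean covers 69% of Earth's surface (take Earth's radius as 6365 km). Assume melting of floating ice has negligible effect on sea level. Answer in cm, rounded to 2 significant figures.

≈ 390 cm

The Kelis sea-ice cover is floating and already displaces its own weight of water, so its melt adds essentially nothing to sea level.
Selard: ice volume = 1.50×10^6 km² × 1170 m = 1.755×10^6 km³; 0.88 × 1.755×10^6 × (916/1029) = 1.375×10^6 km³ of water.
Selell: ice volume = 900 km² × 744 m = 669.6 km³; 0.88 × 669.6 × (916/1029) = 524.5 km³ of water.
Total added water ≈ 1.375×10^15 m³ over 3.51×10^14 m² → Δh = 3.92 m = 390 cm.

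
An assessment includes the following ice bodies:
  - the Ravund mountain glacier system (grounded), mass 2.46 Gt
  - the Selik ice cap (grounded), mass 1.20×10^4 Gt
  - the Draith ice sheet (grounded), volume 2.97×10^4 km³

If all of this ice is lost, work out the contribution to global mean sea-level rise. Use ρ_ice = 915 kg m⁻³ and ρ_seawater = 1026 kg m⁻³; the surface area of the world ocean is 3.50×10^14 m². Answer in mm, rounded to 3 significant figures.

Ravund: 2.46 Gt = 2.460×10^12 kg; dividing by ρ_w = 1026 kg m⁻³ gives 2.398×10^9 m³ of water.
Selik: 1.20×10^4 Gt = 1.200×10^16 kg; dividing by ρ_w = 1026 kg m⁻³ gives 1.170×10^13 m³ of water.
Draith: 2.97×10^4 km³ × (915/1026) = 2.649×10^4 km³ of water.
Total added water ≈ 3.819×10^13 m³ over 3.50×10^14 m² → Δh = 0.109 m = 109 mm.

≈ 109 mm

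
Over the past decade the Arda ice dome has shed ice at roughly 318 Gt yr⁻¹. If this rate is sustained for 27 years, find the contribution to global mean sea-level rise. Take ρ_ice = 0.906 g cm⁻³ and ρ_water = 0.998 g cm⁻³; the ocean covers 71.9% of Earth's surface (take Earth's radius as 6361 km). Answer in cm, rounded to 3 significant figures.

≈ 2.35 cm

Total mass lost = 318 Gt/yr × 27 yr = 8586 Gt = 8.586×10^15 kg.
ρ_w = 0.998 g cm⁻³ = 998 kg m⁻³, so water volume = 8.586×10^15 / 998 = 8.603×10^12 m³.
Δh = 8.603×10^12 / 3.66×10^14 = 0.0235 m = 2.35 cm.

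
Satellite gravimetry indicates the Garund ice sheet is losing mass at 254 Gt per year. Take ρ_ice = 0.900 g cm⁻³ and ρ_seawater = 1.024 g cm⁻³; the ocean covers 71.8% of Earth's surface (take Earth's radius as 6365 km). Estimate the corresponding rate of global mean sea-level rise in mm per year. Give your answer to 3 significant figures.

ρ_w = 1.024 g cm⁻³ = 1024 kg m⁻³. Annual water volume added = 254 Gt / ρ_w = 2.540×10^14 kg / 1024 kg m⁻³ = 2.480×10^11 m³.
Δh per year = 2.480×10^11 / 3.66×10^14 = 6.79×10^-4 m = 0.679 mm.

≈ 0.679 mm/yr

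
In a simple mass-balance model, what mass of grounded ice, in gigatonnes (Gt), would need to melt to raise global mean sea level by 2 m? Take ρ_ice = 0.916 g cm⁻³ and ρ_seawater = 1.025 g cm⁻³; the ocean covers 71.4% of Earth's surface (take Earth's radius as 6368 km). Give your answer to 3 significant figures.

Required water volume = Δh × A = 2 m × 3.64×10^14 m² = 7.277×10^14 m³.
ρ_w = 1.025 g cm⁻³ = 1025 kg m⁻³, so the mass of water = 7.277×10^14 m³ × 1025 kg m⁻³ = 7.459×10^17 kg = 7.46×10^5 Gt (and the same mass of ice, by conservation).

≈ 7.46×10^5 Gt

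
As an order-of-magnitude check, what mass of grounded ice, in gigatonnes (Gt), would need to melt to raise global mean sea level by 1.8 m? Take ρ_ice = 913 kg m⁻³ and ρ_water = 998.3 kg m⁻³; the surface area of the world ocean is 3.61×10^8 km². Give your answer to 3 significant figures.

Required water volume = Δh × A = 1.8 m × 3.61×10^14 m² = 6.498×10^14 m³.
ρ_w = 998.3 kg m⁻³, so the mass of water = 6.498×10^14 m³ × 998.3 kg m⁻³ = 6.487×10^17 kg = 6.49×10^5 Gt (and the same mass of ice, by conservation).

≈ 6.49×10^5 Gt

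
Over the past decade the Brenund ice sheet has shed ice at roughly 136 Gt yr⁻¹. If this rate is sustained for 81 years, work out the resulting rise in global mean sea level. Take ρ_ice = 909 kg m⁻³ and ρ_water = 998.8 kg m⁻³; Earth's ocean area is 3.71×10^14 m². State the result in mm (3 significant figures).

Total mass lost = 136 Gt/yr × 81 yr = 1.102×10^4 Gt = 1.102×10^16 kg.
ρ_w = 998.8 kg m⁻³, so water volume = 1.102×10^16 / 998.8 = 1.103×10^13 m³.
Δh = 1.103×10^13 / 3.71×10^14 = 0.0297 m = 29.7 mm.

≈ 29.7 mm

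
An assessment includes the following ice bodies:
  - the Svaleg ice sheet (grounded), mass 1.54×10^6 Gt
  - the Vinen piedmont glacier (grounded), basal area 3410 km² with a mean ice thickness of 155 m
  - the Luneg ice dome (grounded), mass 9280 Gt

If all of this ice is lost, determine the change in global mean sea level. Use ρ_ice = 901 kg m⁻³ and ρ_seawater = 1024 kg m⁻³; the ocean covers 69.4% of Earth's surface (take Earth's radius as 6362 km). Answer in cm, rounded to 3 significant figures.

≈ 429 cm

Svaleg: 1.54×10^6 Gt = 1.540×10^18 kg; dividing by ρ_w = 1024 kg m⁻³ gives 1.504×10^15 m³ of water.
Vinen: ice volume = 3410 km² × 155 m = 528.5 km³; 528.5 × (901/1024) = 465.1 km³ of water.
Luneg: 9280 Gt = 9.280×10^15 kg; dividing by ρ_w = 1024 kg m⁻³ gives 9.062×10^12 m³ of water.
Total added water ≈ 1.513×10^15 m³ over 3.53×10^14 m² → Δh = 4.29 m = 429 cm.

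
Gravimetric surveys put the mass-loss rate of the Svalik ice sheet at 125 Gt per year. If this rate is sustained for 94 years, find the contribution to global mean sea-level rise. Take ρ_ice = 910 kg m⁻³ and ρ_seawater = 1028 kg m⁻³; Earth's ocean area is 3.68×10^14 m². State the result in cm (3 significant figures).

≈ 3.11 cm

Total mass lost = 125 Gt/yr × 94 yr = 1.175×10^4 Gt = 1.175×10^16 kg.
ρ_w = 1028 kg m⁻³, so water volume = 1.175×10^16 / 1028 = 1.143×10^13 m³.
Δh = 1.143×10^13 / 3.68×10^14 = 0.0311 m = 3.11 cm.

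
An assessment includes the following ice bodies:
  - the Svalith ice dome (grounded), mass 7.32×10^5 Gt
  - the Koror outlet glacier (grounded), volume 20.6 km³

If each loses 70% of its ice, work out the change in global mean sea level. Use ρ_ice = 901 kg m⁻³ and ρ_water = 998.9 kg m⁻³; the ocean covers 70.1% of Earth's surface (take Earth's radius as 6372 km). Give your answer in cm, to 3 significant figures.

Svalith: 0.7 × 7.32×10^5 Gt = 5.124×10^17 kg; dividing by ρ_w = 998.9 kg m⁻³ gives 5.130×10^14 m³ of water.
Koror: 0.7 × 20.6 km³ × (901/998.9) = 13.01 km³ of water.
Total added water ≈ 5.130×10^14 m³ over 3.58×10^14 m² → Δh = 1.43 m = 143 cm.

≈ 143 cm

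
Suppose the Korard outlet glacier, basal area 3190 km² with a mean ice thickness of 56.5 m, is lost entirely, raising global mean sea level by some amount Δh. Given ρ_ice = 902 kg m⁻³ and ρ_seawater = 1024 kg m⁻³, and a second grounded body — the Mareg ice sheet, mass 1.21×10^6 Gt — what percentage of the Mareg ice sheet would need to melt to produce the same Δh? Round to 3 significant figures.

Equal sea-level rise means equal mass of meltwater, i.e. equal mass of ice lost.
Ice mass of Korard: 1.626×10^14 kg; ice mass of Mareg: 1.210×10^18 kg.
Fraction required = 1.626×10^14 / 1.210×10^18 = 1.34×10^-4 → 0.0134 %.

≈ 0.0134 %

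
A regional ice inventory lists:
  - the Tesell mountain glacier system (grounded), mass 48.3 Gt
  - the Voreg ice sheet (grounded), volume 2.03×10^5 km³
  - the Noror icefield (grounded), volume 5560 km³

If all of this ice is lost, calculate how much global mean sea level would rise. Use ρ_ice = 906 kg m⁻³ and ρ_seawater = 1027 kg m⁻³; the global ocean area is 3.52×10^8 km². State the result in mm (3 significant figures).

≈ 523 mm

Tesell: 48.3 Gt = 4.830×10^13 kg; dividing by ρ_w = 1027 kg m⁻³ gives 4.703×10^10 m³ of water.
Voreg: 2.03×10^5 km³ × (906/1027) = 1.791×10^5 km³ of water.
Noror: 5560 km³ × (906/1027) = 4905 km³ of water.
Total added water ≈ 1.840×10^14 m³ over 3.52×10^14 m² → Δh = 0.523 m = 523 mm.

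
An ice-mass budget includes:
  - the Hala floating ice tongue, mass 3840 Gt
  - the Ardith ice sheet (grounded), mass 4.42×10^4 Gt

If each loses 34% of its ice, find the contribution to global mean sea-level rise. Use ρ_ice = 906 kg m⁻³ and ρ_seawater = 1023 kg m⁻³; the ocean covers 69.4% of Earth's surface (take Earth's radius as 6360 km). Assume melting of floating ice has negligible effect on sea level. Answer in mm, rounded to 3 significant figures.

The Hala floating ice tongue is floating and already displaces its own weight of water, so its melt adds essentially nothing to sea level.
Ardith: 0.34 × 4.42×10^4 Gt = 1.503×10^16 kg; dividing by ρ_w = 1023 kg m⁻³ gives 1.469×10^13 m³ of water.
Total added water ≈ 1.469×10^13 m³ over 3.53×10^14 m² → Δh = 0.0416 m = 41.6 mm.

≈ 41.6 mm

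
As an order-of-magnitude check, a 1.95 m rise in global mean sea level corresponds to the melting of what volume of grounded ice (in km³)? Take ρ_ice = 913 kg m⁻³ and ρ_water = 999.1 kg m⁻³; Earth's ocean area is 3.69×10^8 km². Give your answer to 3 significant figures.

Required water volume = Δh × A = 1.95 m × 3.69×10^14 m² = 7.196×10^14 m³ = 7.196×10^5 km³.
Ice volume = water volume × ρ_w/ρ_ice = 7.196×10^5 × 999.1/913 = 7.87×10^5 km³.

≈ 7.87×10^5 km³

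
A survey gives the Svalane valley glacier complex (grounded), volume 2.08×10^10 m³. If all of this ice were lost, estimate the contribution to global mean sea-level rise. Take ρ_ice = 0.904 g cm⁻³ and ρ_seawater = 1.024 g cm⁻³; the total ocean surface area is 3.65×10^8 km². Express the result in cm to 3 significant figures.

≈ 5.03×10^-3 cm

Svalane: 2.08×10^10 m³ × (904/1024) = 1.836×10^10 m³ of water.
Spread over 3.65×10^14 m² of ocean, Δh = 1.836×10^10 / 3.65×10^14 = 5.03×10^-5 m = 5.03×10^-3 cm.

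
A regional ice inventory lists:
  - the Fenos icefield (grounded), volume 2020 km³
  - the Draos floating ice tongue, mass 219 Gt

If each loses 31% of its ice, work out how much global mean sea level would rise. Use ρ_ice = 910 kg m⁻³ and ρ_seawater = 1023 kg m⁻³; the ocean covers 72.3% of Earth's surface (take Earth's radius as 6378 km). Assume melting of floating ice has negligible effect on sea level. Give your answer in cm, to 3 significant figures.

≈ 0.151 cm

Fenos: 0.31 × 2020 km³ × (910/1023) = 557.0 km³ of water.
The Draos floating ice tongue is floating and already displaces its own weight of water, so its melt adds essentially nothing to sea level.
Total added water ≈ 5.570×10^11 m³ over 3.70×10^14 m² → Δh = 1.51×10^-3 m = 0.151 cm.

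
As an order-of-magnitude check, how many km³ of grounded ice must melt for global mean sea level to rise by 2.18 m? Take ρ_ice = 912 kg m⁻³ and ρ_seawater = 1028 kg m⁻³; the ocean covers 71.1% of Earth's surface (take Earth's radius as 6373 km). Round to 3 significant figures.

≈ 8.92×10^5 km³

Required water volume = Δh × A = 2.18 m × 3.63×10^14 m² = 7.911×10^14 m³ = 7.911×10^5 km³.
Ice volume = water volume × ρ_w/ρ_ice = 7.911×10^5 × 1028/912 = 8.92×10^5 km³.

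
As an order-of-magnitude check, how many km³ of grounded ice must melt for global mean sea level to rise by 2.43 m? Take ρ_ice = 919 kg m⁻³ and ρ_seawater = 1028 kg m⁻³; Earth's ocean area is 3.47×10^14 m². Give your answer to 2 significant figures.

Required water volume = Δh × A = 2.43 m × 3.47×10^14 m² = 8.432×10^14 m³ = 8.432×10^5 km³.
Ice volume = water volume × ρ_w/ρ_ice = 8.432×10^5 × 1028/919 = 9.4×10^5 km³.

≈ 9.4×10^5 km³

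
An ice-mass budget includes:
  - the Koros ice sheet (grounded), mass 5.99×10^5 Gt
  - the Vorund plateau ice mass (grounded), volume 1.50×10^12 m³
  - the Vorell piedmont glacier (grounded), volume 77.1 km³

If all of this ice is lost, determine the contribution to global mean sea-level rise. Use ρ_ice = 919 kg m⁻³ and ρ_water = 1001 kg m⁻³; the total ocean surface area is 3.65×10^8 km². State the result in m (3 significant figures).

≈ 1.64 m

Koros: 5.99×10^5 Gt = 5.990×10^17 kg; dividing by ρ_w = 1001 kg m⁻³ gives 5.984×10^14 m³ of water.
Vorund: 1.50×10^12 m³ × (919/1001) = 1.377×10^12 m³ of water.
Vorell: 77.1 km³ × (919/1001) = 70.78 km³ of water.
Total added water ≈ 5.998×10^14 m³ over 3.65×10^14 m² → Δh = 1.64 m.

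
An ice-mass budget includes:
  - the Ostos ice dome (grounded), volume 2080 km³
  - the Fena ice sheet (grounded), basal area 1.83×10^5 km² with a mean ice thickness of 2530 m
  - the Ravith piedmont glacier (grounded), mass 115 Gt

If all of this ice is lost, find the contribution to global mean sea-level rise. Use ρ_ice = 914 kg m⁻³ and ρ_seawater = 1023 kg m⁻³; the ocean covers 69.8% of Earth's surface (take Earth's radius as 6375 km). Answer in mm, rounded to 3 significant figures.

≈ 1170 mm

Ostos: 2080 km³ × (914/1023) = 1858 km³ of water.
Fena: ice volume = 1.83×10^5 km² × 2530 m = 4.630×10^5 km³; 4.630×10^5 × (914/1023) = 4.137×10^5 km³ of water.
Ravith: 115 Gt = 1.150×10^14 kg; dividing by ρ_w = 1023 kg m⁻³ gives 1.124×10^11 m³ of water.
Total added water ≈ 4.156×10^14 m³ over 3.56×10^14 m² → Δh = 1.17 m = 1170 mm.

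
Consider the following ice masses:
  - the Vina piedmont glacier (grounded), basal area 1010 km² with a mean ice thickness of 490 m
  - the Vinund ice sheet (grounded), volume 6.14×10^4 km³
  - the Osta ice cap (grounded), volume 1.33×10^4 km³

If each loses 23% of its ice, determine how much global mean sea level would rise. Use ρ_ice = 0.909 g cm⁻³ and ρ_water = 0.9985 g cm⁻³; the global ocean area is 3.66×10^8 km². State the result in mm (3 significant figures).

Vina: ice volume = 1010 km² × 490 m = 494.9 km³; 0.23 × 494.9 × (909/998.5) = 103.6 km³ of water.
Vinund: 0.23 × 6.14×10^4 km³ × (909/998.5) = 1.286×10^4 km³ of water.
Osta: 0.23 × 1.33×10^4 km³ × (909/998.5) = 2785 km³ of water.
Total added water ≈ 1.574×10^13 m³ over 3.66×10^14 m² → Δh = 0.0430 m = 43.0 mm.

≈ 43.0 mm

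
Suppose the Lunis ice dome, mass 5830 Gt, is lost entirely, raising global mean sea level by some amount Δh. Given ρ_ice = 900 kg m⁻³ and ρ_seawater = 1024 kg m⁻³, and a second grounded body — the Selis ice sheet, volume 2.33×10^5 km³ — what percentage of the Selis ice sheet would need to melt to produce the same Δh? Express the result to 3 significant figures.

Equal sea-level rise means equal mass of meltwater, i.e. equal mass of ice lost.
Ice mass of Lunis: 5.830×10^15 kg; ice mass of Selis: 2.097×10^17 kg.
Fraction required = 5.830×10^15 / 2.097×10^17 = 0.0278 → 2.78 %.

≈ 2.78 %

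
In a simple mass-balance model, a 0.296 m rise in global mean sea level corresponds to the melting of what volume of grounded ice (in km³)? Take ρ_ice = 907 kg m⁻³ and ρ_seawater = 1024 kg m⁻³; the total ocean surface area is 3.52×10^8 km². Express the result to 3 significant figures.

≈ 1.18×10^5 km³

Required water volume = Δh × A = 0.296 m × 3.52×10^14 m² = 1.042×10^14 m³ = 1.042×10^5 km³.
Ice volume = water volume × ρ_w/ρ_ice = 1.042×10^5 × 1024/907 = 1.18×10^5 km³.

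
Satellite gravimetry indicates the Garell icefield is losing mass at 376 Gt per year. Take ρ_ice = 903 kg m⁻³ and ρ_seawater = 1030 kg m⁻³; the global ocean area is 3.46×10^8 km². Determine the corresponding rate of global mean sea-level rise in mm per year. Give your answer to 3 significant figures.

ρ_w = 1030 kg m⁻³. Annual water volume added = 376 Gt / ρ_w = 3.760×10^14 kg / 1030 kg m⁻³ = 3.650×10^11 m³.
Δh per year = 3.650×10^11 / 3.46×10^14 = 1.06×10^-3 m = 1.06 mm.

≈ 1.06 mm/yr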